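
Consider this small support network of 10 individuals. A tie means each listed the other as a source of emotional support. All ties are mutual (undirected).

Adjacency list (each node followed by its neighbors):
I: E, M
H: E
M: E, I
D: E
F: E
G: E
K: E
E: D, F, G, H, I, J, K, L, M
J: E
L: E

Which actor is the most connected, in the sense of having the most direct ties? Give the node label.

Degrees — D:1, E:9, F:1, G:1, H:1, I:2, J:1, K:1, L:1, M:2.
The maximum is 9, attained only by E.

E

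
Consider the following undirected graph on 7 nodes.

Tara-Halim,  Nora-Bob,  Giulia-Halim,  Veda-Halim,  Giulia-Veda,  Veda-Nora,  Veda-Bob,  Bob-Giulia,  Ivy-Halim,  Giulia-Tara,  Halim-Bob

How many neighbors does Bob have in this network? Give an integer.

Bob is directly tied to Giulia, Halim, Nora, and Veda. That is 4 neighbors, so the degree of Bob is 4.

4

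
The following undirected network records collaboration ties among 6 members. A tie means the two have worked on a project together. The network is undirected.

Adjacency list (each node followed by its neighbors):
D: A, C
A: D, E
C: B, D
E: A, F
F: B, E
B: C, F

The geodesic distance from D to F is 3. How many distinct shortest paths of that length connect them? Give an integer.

2

The shortest distance is 3. The length-3 paths are: D–A–E–F; D–C–B–F.
That gives 2 distinct shortest paths.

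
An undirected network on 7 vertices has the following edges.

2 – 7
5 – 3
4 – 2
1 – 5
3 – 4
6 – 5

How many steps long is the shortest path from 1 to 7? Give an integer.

5

One shortest route is 1 – 5 – 3 – 4 – 2 – 7, which uses 5 edges, and at distance 4 from 1 we only reach {2}, which does not include 7. So d(1,7) = 5.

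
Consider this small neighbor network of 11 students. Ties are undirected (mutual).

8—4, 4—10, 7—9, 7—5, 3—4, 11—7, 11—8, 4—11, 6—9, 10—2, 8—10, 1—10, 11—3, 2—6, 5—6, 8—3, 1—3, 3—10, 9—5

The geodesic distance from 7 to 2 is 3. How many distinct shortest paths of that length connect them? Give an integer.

2

The shortest distance is 3. The length-3 paths are: 7–9–6–2; 7–5–6–2.
That gives 2 distinct shortest paths.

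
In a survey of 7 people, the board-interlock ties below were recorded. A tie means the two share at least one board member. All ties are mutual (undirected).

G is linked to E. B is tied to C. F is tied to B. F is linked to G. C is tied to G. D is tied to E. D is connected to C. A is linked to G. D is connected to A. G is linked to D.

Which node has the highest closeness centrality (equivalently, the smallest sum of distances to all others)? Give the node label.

Farness (sum of distances to all others) for each node — A:11, B:12, C:9, D:8, E:11, F:10, G:7.
The smallest farness is 7, for G, so G has the highest closeness.

G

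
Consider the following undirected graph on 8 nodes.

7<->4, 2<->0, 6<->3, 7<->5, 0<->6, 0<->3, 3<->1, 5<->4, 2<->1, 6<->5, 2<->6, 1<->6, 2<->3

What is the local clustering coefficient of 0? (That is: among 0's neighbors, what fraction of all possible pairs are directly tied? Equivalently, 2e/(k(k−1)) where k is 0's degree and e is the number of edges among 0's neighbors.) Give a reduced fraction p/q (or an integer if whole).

0's neighbors: 2, 3, and 6 (k = 3).
Possible neighbor pairs: C(3,2) = 3. Edges among them: 2–3, 2–6, 3–6 → e = 3.
Clustering(0) = 3/3 = 1.

1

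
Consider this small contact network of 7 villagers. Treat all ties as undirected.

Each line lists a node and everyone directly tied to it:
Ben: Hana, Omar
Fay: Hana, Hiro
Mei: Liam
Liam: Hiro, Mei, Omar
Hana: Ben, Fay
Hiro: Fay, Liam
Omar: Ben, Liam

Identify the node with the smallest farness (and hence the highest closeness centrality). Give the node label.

Farness (sum of distances to all others) for each node — Ben:12, Fay:12, Hana:13, Hiro:11, Liam:10, Mei:15, Omar:11.
The smallest farness is 10, for Liam, so Liam has the highest closeness.

Liam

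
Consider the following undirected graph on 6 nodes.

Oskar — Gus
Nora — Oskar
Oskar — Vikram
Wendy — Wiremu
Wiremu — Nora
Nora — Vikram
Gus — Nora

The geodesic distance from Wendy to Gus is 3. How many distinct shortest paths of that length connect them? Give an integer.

The shortest distance is 3, and the only length-3 path is Wendy–Wiremu–Nora–Gus. So there is exactly 1 shortest path.

1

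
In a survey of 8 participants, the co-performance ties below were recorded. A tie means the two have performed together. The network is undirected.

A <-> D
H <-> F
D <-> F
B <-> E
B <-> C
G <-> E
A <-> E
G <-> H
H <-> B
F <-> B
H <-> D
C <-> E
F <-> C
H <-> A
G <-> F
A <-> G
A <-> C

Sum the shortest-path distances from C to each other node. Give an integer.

10

Distances from C: A:1, B:1, D:2, E:1, F:1, G:2, H:2.
Sum = 1 + 1 + 2 + 1 + 1 + 2 + 2 = 10.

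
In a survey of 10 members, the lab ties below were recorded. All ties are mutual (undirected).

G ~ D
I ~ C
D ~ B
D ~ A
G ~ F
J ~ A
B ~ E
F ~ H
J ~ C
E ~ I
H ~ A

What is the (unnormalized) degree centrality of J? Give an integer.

2

J is directly tied to A and C. That is 2 neighbors, so the degree of J is 2.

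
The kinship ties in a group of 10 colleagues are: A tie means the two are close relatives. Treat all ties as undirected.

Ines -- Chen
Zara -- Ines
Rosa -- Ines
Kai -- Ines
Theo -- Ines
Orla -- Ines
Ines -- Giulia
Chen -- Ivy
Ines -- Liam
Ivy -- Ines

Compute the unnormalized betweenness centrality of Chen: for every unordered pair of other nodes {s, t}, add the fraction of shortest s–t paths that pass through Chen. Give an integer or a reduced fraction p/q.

0

No shortest path between any pair of other nodes passes through Chen.
Summing the contributions gives betweenness(Chen) = 0.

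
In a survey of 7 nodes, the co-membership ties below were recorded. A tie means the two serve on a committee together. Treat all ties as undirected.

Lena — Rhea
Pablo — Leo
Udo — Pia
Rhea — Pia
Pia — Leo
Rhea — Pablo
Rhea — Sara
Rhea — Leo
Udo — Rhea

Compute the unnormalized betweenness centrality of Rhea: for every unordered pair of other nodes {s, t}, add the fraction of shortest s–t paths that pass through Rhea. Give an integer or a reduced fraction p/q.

Pairs whose geodesics pass through Rhea — Pia–Sara: 1; Pia–Pablo: 1/2; Pia–Lena: 1; Sara–Leo: 1; Sara–Pablo: 1; Sara–Udo: 1; Sara–Lena: 1; Leo–Udo: 1/2; Leo–Lena: 1; Pablo–Udo: 1; Pablo–Lena: 1; Udo–Lena: 1.
All other pairs contribute 0.
Summing the contributions gives betweenness(Rhea) = 11.

11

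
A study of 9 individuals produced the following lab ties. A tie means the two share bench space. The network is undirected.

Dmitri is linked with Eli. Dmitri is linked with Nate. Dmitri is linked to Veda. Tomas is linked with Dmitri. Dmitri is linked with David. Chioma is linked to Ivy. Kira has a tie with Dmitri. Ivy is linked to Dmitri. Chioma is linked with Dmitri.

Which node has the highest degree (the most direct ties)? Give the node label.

Degrees — Chioma:2, David:1, Dmitri:8, Eli:1, Ivy:2, Kira:1, Nate:1, Tomas:1, Veda:1.
The maximum is 8, attained only by Dmitri.

Dmitri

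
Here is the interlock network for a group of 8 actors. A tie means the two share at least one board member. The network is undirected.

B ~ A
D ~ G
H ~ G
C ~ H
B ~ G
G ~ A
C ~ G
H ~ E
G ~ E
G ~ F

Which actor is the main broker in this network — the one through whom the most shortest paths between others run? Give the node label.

Unnormalized betweenness of each node: A:0, B:0, C:0, D:0, E:0, F:0, G:35/2, H:1/2.
G has the largest value, 35/2, making it the main broker — the node through which the most shortest paths run.

G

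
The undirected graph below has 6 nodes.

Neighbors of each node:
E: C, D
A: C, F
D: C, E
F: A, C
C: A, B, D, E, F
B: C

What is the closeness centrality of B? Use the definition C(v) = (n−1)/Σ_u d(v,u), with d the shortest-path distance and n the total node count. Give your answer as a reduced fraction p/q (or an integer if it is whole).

5/9

Distances from B: A:2, C:1, D:2, E:2, F:2. Sum = 9.
n = 6, so closeness = 5/9.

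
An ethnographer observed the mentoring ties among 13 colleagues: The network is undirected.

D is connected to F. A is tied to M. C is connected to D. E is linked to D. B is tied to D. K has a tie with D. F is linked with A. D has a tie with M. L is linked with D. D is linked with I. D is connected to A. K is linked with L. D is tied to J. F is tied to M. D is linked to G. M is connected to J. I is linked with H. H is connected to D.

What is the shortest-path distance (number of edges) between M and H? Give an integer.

2

One shortest route is M – D – H, which uses 2 edges, and M and H are not directly tied, so nothing shorter exists. So d(M,H) = 2.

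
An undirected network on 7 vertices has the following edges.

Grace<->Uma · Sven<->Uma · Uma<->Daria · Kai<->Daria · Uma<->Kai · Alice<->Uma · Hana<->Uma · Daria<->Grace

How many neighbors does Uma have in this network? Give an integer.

6

Uma is directly tied to Alice, Daria, Grace, Hana, Kai, and Sven. That is 6 neighbors, so the degree of Uma is 6.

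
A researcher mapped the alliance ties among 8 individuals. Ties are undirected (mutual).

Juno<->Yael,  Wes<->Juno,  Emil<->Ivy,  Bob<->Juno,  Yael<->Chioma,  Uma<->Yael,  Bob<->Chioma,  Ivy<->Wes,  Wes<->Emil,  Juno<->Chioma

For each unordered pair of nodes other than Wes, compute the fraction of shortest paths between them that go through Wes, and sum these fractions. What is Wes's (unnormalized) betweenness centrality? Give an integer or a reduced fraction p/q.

Pairs whose geodesics pass through Wes — Bob–Ivy: 1; Bob–Emil: 1; Chioma–Ivy: 1; Chioma–Emil: 1; Uma–Ivy: 1; Uma–Emil: 1; Yael–Ivy: 1; Yael–Emil: 1; Juno–Ivy: 1; Juno–Emil: 1.
All other pairs contribute 0.
Summing the contributions gives betweenness(Wes) = 10.

10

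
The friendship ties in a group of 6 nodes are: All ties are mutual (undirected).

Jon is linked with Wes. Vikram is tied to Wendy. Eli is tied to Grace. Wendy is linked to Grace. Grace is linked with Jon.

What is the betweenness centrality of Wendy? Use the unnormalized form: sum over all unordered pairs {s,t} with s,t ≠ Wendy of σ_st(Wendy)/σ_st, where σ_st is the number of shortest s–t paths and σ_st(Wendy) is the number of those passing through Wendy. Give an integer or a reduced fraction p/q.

Pairs whose geodesics pass through Wendy — Wes–Vikram: 1; Vikram–Eli: 1; Vikram–Jon: 1; Vikram–Grace: 1.
All other pairs contribute 0.
Summing the contributions gives betweenness(Wendy) = 4.

4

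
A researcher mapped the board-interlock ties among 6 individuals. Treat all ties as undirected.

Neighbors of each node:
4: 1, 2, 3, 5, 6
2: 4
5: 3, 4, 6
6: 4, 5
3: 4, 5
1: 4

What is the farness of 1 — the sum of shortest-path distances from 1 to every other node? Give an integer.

9

Distances from 1: 2:2, 3:2, 4:1, 5:2, 6:2.
Sum = 2 + 2 + 1 + 2 + 2 = 9.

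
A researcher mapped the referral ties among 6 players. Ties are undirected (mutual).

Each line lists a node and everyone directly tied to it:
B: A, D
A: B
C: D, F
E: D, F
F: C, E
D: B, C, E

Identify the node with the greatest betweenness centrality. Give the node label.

Unnormalized betweenness of each node: A:0, B:4, C:3/2, D:13/2, E:3/2, F:1/2.
D has the largest value, 13/2, making it the main broker — the node through which the most shortest paths run.

D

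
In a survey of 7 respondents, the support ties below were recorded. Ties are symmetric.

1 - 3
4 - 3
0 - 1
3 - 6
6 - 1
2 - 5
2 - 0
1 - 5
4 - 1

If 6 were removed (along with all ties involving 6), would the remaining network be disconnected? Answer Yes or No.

No

Even without 6, every remaining node can still reach every other (the residual graph is connected), so 6 is not a cut vertex.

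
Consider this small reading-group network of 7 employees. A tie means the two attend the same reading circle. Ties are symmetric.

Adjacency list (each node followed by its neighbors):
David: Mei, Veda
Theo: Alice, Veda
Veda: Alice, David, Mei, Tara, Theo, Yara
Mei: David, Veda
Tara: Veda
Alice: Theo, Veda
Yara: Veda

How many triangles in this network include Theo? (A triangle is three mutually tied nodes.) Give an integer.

Theo's neighbors: Alice and Veda.
Neighbor pairs that are themselves tied: Theo–Alice–Veda. Each forms one triangle with Theo, for 1 in total.

1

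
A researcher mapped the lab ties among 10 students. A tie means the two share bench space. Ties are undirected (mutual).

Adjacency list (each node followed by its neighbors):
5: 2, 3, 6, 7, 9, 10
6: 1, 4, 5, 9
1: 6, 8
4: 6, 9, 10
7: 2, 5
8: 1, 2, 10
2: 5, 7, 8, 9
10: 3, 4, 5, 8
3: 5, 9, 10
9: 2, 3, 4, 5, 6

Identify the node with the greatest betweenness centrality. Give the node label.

Unnormalized betweenness of each node: 1:1, 2:15/4, 3:1/3, 4:5/6, 5:95/12, 6:19/4, 7:0, 8:10/3, 9:25/6, 10:47/12.
5 has the largest value, 95/12, making it the main broker — the node through which the most shortest paths run.

5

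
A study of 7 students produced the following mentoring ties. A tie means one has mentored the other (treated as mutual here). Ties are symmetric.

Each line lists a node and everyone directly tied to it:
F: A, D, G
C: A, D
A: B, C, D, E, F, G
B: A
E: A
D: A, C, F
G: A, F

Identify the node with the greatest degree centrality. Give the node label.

A

Degrees — A:6, B:1, C:2, D:3, E:1, F:3, G:2.
The maximum is 6, attained only by A.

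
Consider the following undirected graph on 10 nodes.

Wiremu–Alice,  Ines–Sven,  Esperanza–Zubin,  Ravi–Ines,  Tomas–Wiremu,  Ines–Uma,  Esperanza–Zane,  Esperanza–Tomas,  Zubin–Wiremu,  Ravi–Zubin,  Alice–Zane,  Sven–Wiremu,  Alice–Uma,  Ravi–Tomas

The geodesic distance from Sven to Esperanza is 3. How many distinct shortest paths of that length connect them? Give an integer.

2

The shortest distance is 3. The length-3 paths are: Sven–Wiremu–Tomas–Esperanza; Sven–Wiremu–Zubin–Esperanza.
That gives 2 distinct shortest paths.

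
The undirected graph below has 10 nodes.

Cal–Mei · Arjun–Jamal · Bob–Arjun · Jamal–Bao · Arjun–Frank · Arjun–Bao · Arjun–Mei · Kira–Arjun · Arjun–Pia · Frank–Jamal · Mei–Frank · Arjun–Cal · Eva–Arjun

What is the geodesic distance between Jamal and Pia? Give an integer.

2

One shortest route is Jamal – Arjun – Pia, which uses 2 edges, and Jamal and Pia are not directly tied, so nothing shorter exists. So d(Jamal,Pia) = 2.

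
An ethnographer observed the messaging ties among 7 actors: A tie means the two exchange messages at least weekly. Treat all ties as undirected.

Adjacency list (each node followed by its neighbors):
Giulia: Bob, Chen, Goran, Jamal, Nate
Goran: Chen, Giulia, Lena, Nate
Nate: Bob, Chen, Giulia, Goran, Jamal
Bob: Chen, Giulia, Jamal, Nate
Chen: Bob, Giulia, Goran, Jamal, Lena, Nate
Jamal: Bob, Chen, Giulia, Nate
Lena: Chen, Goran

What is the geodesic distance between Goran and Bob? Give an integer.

One shortest route is Goran – Nate – Bob, which uses 2 edges, and Goran and Bob are not directly tied, so nothing shorter exists. So d(Goran,Bob) = 2.

2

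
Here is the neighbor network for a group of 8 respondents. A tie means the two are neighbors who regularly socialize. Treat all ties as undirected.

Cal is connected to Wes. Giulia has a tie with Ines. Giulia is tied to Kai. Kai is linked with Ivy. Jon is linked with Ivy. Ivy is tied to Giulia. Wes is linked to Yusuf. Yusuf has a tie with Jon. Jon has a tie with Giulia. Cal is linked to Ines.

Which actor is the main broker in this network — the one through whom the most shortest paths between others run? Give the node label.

Giulia

Unnormalized betweenness of each node: Cal:7/3, Giulia:23/3, Ines:13/3, Ivy:4/3, Jon:17/3, Kai:0, Wes:2, Yusuf:11/3.
Giulia has the largest value, 23/3, making it the main broker — the node through which the most shortest paths run.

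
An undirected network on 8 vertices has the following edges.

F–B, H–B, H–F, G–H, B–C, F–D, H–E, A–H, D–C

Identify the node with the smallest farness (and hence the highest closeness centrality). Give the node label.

Farness (sum of distances to all others) for each node — A:15, B:11, C:15, D:15, E:15, F:11, G:15, H:9.
The smallest farness is 9, for H, so H has the highest closeness.

H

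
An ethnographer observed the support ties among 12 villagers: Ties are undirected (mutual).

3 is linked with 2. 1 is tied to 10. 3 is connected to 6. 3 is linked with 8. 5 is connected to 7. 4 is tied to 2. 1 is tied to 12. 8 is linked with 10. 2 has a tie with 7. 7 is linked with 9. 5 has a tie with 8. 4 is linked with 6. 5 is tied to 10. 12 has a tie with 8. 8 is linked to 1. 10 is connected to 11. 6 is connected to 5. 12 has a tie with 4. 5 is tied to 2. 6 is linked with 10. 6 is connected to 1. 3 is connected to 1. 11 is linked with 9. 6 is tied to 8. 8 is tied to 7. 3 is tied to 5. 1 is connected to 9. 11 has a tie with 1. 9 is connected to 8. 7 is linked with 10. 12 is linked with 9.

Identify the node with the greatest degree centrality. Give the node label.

8

Degrees — 1:7, 2:4, 3:5, 4:3, 5:6, 6:6, 7:5, 8:8, 9:5, 10:6, 11:3, 12:4.
The maximum is 8, attained only by 8.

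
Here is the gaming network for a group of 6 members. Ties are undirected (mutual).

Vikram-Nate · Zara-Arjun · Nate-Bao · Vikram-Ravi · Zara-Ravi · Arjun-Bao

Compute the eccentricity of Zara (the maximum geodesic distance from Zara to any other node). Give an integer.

Distances from Zara: Arjun:1, Bao:2, Nate:3, Ravi:1, Vikram:2.
The largest is 3 (to Nate), so the eccentricity of Zara is 3.

3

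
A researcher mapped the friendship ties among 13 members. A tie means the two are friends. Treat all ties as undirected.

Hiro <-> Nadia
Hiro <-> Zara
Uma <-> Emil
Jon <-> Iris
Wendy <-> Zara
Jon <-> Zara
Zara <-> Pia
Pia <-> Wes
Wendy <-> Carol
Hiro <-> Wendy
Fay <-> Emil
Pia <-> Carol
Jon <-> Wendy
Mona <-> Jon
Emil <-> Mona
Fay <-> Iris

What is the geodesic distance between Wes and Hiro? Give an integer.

One shortest route is Wes – Pia – Zara – Hiro, which uses 3 edges, and at distance 2 from Wes we only reach {Carol, Zara}, which does not include Hiro. So d(Wes,Hiro) = 3.

3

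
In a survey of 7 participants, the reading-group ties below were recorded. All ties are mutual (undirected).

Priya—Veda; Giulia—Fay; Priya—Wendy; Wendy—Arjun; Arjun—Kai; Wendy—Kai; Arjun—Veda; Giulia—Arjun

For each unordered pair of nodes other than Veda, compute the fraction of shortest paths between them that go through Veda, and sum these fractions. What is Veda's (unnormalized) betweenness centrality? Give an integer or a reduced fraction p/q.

3/2

Pairs whose geodesics pass through Veda — Arjun–Priya: 1/2; Fay–Priya: 1/2; Giulia–Priya: 1/2.
All other pairs contribute 0.
Summing the contributions gives betweenness(Veda) = 3/2.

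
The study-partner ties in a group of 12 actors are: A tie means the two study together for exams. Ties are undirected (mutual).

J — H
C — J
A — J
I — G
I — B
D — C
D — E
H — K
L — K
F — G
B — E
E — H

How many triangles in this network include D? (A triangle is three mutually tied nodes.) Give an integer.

D's neighbors are C and E, but none of them are tied to each other, so no triangle contains D.

0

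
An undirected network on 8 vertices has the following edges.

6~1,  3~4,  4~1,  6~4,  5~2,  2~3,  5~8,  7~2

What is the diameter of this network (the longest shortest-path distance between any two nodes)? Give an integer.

Eccentricity of each node (its greatest distance to any other): 1:5, 2:3, 3:3, 4:4, 5:4, 6:5, 7:4, 8:5.
The maximum eccentricity is 5, realized for instance by the pair 8–6 via 8 – 5 – 2 – 3 – 4 – 6. So the diameter is 5.

5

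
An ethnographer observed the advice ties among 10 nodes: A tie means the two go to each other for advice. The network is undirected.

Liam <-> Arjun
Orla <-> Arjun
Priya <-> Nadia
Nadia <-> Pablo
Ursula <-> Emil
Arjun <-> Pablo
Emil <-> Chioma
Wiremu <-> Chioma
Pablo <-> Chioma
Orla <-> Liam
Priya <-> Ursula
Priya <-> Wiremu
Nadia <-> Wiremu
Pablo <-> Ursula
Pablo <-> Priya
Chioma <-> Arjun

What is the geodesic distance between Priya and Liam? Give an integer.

One shortest route is Priya – Pablo – Arjun – Liam, which uses 3 edges, and at distance 2 from Priya we only reach {Arjun, Chioma, Emil}, which does not include Liam. So d(Priya,Liam) = 3.

3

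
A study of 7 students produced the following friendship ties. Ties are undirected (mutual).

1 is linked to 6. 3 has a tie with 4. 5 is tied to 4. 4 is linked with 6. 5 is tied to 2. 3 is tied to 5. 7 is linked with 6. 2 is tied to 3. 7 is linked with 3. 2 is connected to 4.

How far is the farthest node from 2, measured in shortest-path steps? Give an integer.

Distances from 2: 1:3, 3:1, 4:1, 5:1, 6:2, 7:2.
The largest is 3 (to 1), so the eccentricity of 2 is 3.

3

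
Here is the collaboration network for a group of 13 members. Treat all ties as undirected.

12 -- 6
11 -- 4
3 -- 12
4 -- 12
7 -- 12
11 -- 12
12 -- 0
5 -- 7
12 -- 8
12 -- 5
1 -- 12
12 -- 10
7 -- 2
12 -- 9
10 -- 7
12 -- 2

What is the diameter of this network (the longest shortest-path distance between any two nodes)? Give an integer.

2

Eccentricity of each node (its greatest distance to any other): 0:2, 1:2, 2:2, 3:2, 4:2, 5:2, 6:2, 7:2, 8:2, 9:2, 10:2, 11:2, 12:1.
The maximum eccentricity is 2, realized for instance by the pair 6–5 via 6 – 12 – 5. So the diameter is 2.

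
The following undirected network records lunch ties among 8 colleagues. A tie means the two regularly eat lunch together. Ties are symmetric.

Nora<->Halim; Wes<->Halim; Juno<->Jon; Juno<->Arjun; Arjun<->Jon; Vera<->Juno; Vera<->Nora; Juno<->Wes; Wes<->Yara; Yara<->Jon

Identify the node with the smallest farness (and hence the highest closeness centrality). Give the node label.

Farness (sum of distances to all others) for each node — Arjun:14, Halim:14, Jon:13, Juno:10, Nora:15, Vera:13, Wes:11, Yara:14.
The smallest farness is 10, for Juno, so Juno has the highest closeness.

Juno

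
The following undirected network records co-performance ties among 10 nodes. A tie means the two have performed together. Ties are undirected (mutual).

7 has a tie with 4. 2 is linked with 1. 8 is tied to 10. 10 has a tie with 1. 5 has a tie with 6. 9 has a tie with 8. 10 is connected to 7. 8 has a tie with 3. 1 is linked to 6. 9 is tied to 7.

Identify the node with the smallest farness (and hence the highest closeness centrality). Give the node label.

10

Farness (sum of distances to all others) for each node — 1:18, 2:26, 3:28, 4:28, 5:32, 6:24, 7:20, 8:20, 9:24, 10:16.
The smallest farness is 16, for 10, so 10 has the highest closeness.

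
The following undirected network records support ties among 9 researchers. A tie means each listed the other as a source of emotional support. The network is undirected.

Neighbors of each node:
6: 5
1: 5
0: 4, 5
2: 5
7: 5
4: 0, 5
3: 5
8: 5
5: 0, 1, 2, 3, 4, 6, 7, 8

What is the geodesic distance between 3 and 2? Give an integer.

One shortest route is 3 – 5 – 2, which uses 2 edges, and 3 and 2 are not directly tied, so nothing shorter exists. So d(3,2) = 2.

2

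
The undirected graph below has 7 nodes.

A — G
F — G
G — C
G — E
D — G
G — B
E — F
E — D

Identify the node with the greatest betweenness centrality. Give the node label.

Unnormalized betweenness of each node: A:0, B:0, C:0, D:0, E:1/2, F:0, G:25/2.
G has the largest value, 25/2, making it the main broker — the node through which the most shortest paths run.

G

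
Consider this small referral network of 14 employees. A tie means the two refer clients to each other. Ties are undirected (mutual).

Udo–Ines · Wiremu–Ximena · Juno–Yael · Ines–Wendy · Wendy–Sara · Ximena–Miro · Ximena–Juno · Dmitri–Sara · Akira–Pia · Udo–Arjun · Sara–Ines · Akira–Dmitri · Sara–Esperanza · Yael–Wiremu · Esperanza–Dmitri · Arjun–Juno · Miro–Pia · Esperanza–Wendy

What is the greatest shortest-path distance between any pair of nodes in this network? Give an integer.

Eccentricity of each node (its greatest distance to any other): Akira:5, Arjun:5, Dmitri:6, Esperanza:6, Ines:5, Juno:5, Miro:5, Pia:5, Sara:6, Udo:5, Wendy:6, Wiremu:6, Ximena:5, Yael:6.
The maximum eccentricity is 6, realized for instance by the pair Yael–Dmitri via Yael – Juno – Arjun – Udo – Ines – Sara – Dmitri. So the diameter is 6.

6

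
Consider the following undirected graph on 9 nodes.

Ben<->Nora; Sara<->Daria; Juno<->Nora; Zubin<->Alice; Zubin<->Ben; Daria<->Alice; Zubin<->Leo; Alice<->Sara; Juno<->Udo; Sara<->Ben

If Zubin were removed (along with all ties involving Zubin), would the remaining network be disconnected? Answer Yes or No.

Yes

Removing Zubin leaves {Alice, Ben, Daria, Juno, Nora, Sara, and Udo} with no path to {Leo}, so the network splits into 2 components. Zubin is a cut vertex.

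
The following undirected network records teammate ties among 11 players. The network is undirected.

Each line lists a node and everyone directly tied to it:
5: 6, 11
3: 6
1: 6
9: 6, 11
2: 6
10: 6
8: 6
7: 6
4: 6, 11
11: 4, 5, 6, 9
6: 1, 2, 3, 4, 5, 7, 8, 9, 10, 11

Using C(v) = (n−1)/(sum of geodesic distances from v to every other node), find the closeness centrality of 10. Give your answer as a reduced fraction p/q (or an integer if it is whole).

Distances from 10: 1:2, 2:2, 3:2, 4:2, 5:2, 6:1, 7:2, 8:2, 9:2, 11:2. Sum = 19.
n = 11, so closeness = 10/19.

10/19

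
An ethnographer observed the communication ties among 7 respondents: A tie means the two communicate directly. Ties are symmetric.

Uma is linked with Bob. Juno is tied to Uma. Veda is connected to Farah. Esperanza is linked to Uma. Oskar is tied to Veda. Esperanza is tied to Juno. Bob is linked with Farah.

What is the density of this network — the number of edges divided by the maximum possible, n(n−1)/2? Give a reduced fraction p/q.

There are 7 edges and 7 nodes, so the maximum possible is C(7,2) = 21.
Density = 7/21 = 1/3.

1/3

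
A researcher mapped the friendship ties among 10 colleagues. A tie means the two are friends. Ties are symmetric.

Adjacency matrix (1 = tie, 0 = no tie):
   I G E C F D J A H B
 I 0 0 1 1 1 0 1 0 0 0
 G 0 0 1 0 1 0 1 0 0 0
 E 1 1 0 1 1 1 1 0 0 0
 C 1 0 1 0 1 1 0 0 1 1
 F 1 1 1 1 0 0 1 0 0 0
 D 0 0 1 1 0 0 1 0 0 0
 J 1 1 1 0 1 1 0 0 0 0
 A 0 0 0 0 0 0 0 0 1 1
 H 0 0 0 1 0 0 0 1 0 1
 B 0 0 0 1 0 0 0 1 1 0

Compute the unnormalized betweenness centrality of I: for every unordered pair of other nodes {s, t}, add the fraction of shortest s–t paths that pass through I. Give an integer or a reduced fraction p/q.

Pairs whose geodesics pass through I — C–J: 1/4; J–A: 2/8; J–H: 1/4; J–B: 1/4.
All other pairs contribute 0.
Summing the contributions gives betweenness(I) = 1.

1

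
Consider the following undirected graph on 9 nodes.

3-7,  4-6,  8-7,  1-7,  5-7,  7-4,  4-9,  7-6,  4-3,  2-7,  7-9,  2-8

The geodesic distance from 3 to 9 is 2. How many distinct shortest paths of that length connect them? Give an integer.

2

The shortest distance is 2. The length-2 paths are: 3–7–9; 3–4–9.
That gives 2 distinct shortest paths.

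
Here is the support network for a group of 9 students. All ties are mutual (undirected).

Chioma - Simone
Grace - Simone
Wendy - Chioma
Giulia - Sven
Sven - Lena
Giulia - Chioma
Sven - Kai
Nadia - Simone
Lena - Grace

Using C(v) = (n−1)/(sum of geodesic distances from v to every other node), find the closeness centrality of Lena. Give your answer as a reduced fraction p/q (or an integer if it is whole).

4/9

Distances from Lena: Chioma:3, Giulia:2, Grace:1, Kai:2, Nadia:3, Simone:2, Sven:1, Wendy:4. Sum = 18.
n = 9, so closeness = 8/18 = 4/9.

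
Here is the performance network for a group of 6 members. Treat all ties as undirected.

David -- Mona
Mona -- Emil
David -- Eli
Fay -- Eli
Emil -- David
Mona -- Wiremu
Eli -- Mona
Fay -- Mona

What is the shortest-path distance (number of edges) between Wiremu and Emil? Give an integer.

One shortest route is Wiremu – Mona – Emil, which uses 2 edges, and Wiremu and Emil are not directly tied, so nothing shorter exists. So d(Wiremu,Emil) = 2.

2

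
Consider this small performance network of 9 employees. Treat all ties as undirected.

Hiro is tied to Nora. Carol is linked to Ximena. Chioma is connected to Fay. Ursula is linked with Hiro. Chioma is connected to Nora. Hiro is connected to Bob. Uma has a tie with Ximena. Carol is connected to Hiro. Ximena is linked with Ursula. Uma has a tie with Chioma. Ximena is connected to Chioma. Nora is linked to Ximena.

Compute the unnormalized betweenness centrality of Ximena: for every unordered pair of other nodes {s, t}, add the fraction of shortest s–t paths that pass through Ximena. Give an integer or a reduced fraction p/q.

19/2

Pairs whose geodesics pass through Ximena — Carol–Chioma: 1; Carol–Nora: 1/2; Carol–Uma: 1; Carol–Ursula: 1/2; Carol–Fay: 1; Bob–Uma: 3/4; Chioma–Ursula: 1; Nora–Uma: 1/2; Nora–Ursula: 1/2; Uma–Hiro: 3/4; Uma–Ursula: 1; Ursula–Fay: 1.
All other pairs contribute 0.
Summing the contributions gives betweenness(Ximena) = 19/2.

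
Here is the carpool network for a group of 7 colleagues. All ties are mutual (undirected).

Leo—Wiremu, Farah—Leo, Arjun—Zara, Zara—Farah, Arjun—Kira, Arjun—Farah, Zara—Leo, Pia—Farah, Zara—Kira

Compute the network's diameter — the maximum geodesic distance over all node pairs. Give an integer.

3

Eccentricity of each node (its greatest distance to any other): Arjun:3, Farah:2, Kira:3, Leo:2, Pia:3, Wiremu:3, Zara:2.
The maximum eccentricity is 3, realized for instance by the pair Wiremu–Pia via Wiremu – Leo – Farah – Pia. So the diameter is 3.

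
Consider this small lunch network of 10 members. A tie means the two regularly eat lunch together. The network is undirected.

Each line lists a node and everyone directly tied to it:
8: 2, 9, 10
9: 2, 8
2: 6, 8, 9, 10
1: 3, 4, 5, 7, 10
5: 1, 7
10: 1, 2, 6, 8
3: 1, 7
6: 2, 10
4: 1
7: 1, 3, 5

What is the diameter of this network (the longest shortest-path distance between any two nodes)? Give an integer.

Eccentricity of each node (its greatest distance to any other): 1:3, 2:3, 3:4, 4:4, 5:4, 6:3, 7:4, 8:3, 9:4, 10:2.
The maximum eccentricity is 4, realized for instance by the pair 4–9 via 4 – 1 – 10 – 2 – 9. So the diameter is 4.

4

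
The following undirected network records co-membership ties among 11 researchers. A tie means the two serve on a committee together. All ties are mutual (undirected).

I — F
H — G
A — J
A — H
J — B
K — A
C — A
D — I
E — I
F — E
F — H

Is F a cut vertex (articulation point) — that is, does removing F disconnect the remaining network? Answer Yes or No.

Removing F leaves {A, B, C, G, H, J, and K} with no path to {D, E, and I}, so the network splits into 2 components. F is a cut vertex.

Yes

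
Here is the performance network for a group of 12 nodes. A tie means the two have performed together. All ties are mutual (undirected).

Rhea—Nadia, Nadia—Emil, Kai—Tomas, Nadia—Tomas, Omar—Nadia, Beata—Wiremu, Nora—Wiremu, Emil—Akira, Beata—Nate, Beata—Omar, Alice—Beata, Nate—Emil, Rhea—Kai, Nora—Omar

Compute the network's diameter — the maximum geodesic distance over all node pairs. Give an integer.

5

Eccentricity of each node (its greatest distance to any other): Akira:4, Alice:5, Beata:4, Emil:3, Kai:5, Nadia:3, Nate:4, Nora:4, Omar:3, Rhea:4, Tomas:4, Wiremu:5.
The maximum eccentricity is 5, realized for instance by the pair Wiremu–Kai via Wiremu – Nora – Omar – Nadia – Rhea – Kai. So the diameter is 5.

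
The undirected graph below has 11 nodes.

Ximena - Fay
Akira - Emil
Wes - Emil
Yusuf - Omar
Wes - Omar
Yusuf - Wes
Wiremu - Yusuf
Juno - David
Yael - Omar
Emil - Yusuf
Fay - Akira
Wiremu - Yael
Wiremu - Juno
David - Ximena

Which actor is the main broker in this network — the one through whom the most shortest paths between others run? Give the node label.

Wiremu

Unnormalized betweenness of each node: Akira:35/4, David:25/4, Emil:47/4, Fay:6, Juno:37/4, Omar:10/3, Wes:8/3, Wiremu:41/3, Ximena:19/4, Yael:7/4, Yusuf:77/6.
Wiremu has the largest value, 41/3, making it the main broker — the node through which the most shortest paths run.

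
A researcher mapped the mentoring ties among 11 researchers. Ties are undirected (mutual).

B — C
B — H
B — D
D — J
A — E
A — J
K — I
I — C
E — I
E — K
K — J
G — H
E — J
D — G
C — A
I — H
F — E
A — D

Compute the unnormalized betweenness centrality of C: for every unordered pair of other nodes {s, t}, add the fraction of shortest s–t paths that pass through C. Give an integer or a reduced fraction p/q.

697/210

Pairs whose geodesics pass through C — K–B: 1/3; D–I: 2/7; H–A: 2/5; B–I: 1/2; B–A: 1/2; B–E: 2/5; B–F: 2/5; I–A: 1/2.
All other pairs contribute 0.
Summing the contributions gives betweenness(C) = 697/210.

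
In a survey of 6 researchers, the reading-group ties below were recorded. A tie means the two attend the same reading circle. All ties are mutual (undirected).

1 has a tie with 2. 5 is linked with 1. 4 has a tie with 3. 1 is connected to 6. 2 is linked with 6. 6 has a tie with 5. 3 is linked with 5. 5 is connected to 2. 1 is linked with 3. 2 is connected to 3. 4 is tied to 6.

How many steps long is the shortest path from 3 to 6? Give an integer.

2

One shortest route is 3 – 4 – 6, which uses 2 edges, and 3 and 6 are not directly tied, so nothing shorter exists. So d(3,6) = 2.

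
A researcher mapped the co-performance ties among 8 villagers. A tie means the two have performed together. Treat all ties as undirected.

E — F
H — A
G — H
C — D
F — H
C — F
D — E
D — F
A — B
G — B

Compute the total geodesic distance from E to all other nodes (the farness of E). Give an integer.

Distances from E: A:3, B:4, C:2, D:1, F:1, G:3, H:2.
Sum = 3 + 4 + 2 + 1 + 1 + 3 + 2 = 16.

16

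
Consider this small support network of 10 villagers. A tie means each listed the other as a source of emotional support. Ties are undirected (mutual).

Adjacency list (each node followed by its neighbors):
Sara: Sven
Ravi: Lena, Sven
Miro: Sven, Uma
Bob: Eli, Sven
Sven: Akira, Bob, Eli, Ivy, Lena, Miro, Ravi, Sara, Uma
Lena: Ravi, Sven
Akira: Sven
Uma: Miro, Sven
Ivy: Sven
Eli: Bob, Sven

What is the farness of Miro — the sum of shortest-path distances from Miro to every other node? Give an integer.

Distances from Miro: Akira:2, Bob:2, Eli:2, Ivy:2, Lena:2, Ravi:2, Sara:2, Sven:1, Uma:1.
Sum = 2 + 2 + 2 + 2 + 2 + 2 + 2 + 1 + 1 = 16.

16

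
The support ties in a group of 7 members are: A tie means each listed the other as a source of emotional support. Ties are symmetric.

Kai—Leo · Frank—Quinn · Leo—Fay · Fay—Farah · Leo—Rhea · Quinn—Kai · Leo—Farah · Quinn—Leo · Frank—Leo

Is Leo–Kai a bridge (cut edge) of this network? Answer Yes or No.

No

Even without that edge, Leo still reaches Kai via Leo – Quinn – Kai, so the network stays connected. Not a bridge.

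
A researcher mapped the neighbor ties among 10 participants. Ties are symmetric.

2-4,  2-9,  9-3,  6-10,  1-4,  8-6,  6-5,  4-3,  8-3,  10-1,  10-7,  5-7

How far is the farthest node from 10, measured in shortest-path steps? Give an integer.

Distances from 10: 1:1, 2:3, 3:3, 4:2, 5:2, 6:1, 7:1, 8:2, 9:4.
The largest is 4 (to 9), so the eccentricity of 10 is 4.

4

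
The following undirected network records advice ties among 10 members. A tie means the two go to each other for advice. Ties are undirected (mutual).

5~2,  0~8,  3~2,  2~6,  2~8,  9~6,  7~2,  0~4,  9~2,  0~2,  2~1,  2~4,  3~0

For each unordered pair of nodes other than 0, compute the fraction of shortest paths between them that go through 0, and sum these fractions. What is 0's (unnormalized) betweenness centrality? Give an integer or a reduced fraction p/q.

3/2

Pairs whose geodesics pass through 0 — 4–3: 1/2; 4–8: 1/2; 3–8: 1/2.
All other pairs contribute 0.
Summing the contributions gives betweenness(0) = 3/2.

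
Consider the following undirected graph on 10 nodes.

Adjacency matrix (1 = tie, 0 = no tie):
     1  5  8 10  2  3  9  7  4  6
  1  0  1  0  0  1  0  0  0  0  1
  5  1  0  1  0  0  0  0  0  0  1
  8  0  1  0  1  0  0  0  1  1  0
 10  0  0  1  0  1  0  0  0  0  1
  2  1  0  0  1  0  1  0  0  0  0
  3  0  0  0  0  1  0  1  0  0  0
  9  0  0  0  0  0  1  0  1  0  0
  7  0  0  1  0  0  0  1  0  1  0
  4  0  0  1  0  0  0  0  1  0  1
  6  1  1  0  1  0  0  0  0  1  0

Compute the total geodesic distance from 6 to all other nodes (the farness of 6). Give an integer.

Distances from 6: 1:1, 2:2, 3:3, 4:1, 5:1, 7:2, 8:2, 9:3, 10:1.
Sum = 1 + 2 + 3 + 1 + 1 + 2 + 2 + 3 + 1 = 16.

16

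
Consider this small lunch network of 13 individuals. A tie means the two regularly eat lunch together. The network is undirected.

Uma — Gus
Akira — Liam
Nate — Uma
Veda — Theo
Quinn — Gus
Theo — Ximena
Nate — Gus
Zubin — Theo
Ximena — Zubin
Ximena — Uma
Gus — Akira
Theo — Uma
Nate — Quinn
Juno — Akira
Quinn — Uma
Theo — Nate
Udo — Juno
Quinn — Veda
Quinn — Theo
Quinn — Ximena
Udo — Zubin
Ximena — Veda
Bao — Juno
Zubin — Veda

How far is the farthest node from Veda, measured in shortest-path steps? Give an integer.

Distances from Veda: Akira:3, Bao:4, Gus:2, Juno:3, Liam:4, Nate:2, Quinn:1, Theo:1, Udo:2, Uma:2, Ximena:1, Zubin:1.
The largest is 4 (to Bao and Liam), so the eccentricity of Veda is 4.

4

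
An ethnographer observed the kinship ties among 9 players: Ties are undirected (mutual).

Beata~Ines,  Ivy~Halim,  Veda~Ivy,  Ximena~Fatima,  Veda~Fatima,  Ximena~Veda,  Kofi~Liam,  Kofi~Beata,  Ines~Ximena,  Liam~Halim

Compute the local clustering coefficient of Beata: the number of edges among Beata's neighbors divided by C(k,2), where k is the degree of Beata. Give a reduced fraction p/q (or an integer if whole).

Beata's neighbors: Ines and Kofi (k = 2).
Possible neighbor pairs: C(2,2) = 1. Edges among them: none → e = 0.
Clustering(Beata) = 0/1.

0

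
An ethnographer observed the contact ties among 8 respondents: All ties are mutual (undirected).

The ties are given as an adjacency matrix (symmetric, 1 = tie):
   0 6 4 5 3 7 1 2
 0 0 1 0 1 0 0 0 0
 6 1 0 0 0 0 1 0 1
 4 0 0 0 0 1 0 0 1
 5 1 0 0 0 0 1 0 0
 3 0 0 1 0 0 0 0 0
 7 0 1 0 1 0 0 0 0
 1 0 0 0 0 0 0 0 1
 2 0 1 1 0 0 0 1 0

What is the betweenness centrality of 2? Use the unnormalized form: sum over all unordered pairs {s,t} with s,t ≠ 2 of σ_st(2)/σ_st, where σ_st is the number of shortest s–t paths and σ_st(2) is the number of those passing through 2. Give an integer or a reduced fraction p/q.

Pairs whose geodesics pass through 2 — 0–4: 1; 0–3: 1; 0–1: 1; 6–4: 1; 6–3: 1; 6–1: 1; 4–5: 2/2; 4–7: 1; 4–1: 1; 5–3: 2/2; 5–1: 2/2; 3–7: 1; 3–1: 1; 7–1: 1.
All other pairs contribute 0.
Summing the contributions gives betweenness(2) = 14.

14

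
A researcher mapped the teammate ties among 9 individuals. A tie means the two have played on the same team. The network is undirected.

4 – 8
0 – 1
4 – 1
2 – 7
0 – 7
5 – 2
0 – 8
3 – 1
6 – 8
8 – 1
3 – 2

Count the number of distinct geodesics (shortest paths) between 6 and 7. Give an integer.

1

The shortest distance is 3, and the only length-3 path is 6–8–0–7. So there is exactly 1 shortest path.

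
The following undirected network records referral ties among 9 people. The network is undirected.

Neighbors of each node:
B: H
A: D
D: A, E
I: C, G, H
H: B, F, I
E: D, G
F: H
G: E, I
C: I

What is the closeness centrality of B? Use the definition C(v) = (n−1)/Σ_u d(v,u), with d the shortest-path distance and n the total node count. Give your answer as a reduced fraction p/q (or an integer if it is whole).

4/13

Distances from B: A:6, C:3, D:5, E:4, F:2, G:3, H:1, I:2. Sum = 26.
n = 9, so closeness = 8/26 = 4/13.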